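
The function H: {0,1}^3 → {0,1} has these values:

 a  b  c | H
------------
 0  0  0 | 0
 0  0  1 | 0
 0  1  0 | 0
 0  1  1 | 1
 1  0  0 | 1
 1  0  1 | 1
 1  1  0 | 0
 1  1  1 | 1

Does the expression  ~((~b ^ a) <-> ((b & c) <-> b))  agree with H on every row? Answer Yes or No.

Evaluate ~((~b ^ a) <-> ((b & c) <-> b)) on each row and compare to H:
  a=0, b=0, c=0: formula gives 0, H = 0 ✓
  a=0, b=0, c=1: formula gives 0, H = 0 ✓
  a=0, b=1, c=0: formula gives 0, H = 0 ✓
  a=0, b=1, c=1: formula gives 1, H = 1 ✓
  a=1, b=0, c=0: formula gives 1, H = 1 ✓
  …
  a=1, b=1, c=0: formula gives 1, but H = 0 ✗
Since they disagree at (1,1,0), the expression is not a correct formula for H.

No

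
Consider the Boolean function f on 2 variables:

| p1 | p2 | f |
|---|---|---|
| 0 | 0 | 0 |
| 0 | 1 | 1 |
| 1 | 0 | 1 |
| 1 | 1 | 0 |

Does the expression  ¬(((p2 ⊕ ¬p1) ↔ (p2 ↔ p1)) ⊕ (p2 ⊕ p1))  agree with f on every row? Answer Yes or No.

Check the formula against f row by row:
  p1=0, p2=0: formula gives 0, f = 0 ✓
  p1=0, p2=1: formula gives 1, f = 1 ✓
  p1=1, p2=0: formula gives 1, f = 1 ✓
  p1=1, p2=1: formula gives 0, f = 0 ✓
Every row agrees, so the formula is equivalent.

Yes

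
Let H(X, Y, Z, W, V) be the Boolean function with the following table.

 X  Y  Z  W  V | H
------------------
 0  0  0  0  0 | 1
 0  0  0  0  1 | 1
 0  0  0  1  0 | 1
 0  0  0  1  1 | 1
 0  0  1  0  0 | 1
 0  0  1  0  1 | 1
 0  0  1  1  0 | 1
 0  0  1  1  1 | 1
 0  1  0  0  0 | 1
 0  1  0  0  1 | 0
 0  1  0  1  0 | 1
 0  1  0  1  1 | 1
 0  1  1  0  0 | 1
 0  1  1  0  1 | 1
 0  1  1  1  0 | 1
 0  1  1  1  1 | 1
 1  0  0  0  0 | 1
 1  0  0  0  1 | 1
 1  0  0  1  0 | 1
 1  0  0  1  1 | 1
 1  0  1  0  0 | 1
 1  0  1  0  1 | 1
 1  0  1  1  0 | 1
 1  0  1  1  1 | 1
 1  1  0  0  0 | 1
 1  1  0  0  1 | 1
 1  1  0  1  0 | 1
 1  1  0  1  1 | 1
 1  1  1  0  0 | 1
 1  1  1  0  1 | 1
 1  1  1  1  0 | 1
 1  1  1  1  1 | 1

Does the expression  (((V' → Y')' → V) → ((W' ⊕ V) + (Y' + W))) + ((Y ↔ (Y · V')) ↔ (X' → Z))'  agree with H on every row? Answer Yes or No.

Test each input against both H and the formula:
  X=0, Y=0, Z=0, W=0, V=0: formula gives 1, H = 1 ✓
  X=0, Y=0, Z=0, W=0, V=1: formula gives 1, H = 1 ✓
  X=0, Y=0, Z=0, W=1, V=0: formula gives 1, H = 1 ✓
  X=0, Y=0, Z=0, W=1, V=1: formula gives 1, H = 1 ✓
  … (the remaining 28 rows also agree.)
No disagreement on any input; they are logically equivalent.

Yes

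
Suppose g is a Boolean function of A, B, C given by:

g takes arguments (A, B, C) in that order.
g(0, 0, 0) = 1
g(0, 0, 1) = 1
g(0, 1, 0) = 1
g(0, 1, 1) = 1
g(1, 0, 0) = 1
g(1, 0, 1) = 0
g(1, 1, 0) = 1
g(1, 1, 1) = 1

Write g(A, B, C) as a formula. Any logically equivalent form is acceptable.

g(A, B, C) = ¬((A ∧ ¬B) ∧ C)

Only row (1,0,1) gives 0. So g is 1 everywhere except there — the complement of the minterm A·¬B·C.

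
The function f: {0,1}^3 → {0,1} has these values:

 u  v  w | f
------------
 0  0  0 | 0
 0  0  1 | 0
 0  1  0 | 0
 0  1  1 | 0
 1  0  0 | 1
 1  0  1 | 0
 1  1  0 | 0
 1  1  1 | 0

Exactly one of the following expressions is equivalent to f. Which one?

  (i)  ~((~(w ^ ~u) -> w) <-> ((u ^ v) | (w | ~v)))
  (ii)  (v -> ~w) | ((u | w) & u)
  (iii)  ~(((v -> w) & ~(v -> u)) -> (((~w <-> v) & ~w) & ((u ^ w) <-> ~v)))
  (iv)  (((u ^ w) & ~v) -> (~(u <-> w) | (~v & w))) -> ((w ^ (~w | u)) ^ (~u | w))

i

(ii) fails at (0,0,0): the formula yields 1, f is 0.
(iii) fails at (0,1,1): the formula yields 1, f is 0.
(iv) fails at (1,0,1): the formula yields 1, f is 0.
(i) is the remaining candidate, and it agrees with f on all 8 inputs.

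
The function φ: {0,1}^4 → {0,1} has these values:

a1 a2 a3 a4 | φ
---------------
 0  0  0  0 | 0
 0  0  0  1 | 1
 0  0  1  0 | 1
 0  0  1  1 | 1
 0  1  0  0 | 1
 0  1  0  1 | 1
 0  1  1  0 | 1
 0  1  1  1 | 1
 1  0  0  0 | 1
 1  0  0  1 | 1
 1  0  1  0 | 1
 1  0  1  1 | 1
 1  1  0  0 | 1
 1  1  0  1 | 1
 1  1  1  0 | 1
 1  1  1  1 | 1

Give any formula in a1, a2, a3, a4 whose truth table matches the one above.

The output is 1 whenever at least one input is 1 — the OR of all inputs.

φ(a1, a2, a3, a4) = ((a1 OR a2) OR a3) OR a4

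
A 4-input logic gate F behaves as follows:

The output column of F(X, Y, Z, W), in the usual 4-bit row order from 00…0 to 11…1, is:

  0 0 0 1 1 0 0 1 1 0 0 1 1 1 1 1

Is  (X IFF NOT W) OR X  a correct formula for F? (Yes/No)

Evaluate (X IFF NOT W) OR X on each row and compare to F:
  X=0, Y=0, Z=0, W=0: formula gives 0, F = 0 ✓
  X=0, Y=0, Z=0, W=1: formula gives 1, but F = 0 ✗
Row (0,0,0,1) is a counterexample, so the formula is not equivalent to F.

No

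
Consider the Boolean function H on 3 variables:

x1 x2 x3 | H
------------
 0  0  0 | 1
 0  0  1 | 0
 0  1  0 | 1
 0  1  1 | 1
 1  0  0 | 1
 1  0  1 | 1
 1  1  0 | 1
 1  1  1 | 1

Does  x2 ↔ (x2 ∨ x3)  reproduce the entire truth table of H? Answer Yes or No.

Check the formula against H row by row:
  x1=0, x2=0, x3=0: formula gives 1, H = 1 ✓
  x1=0, x2=0, x3=1: formula gives 0, H = 0 ✓
  x1=0, x2=1, x3=0: formula gives 1, H = 1 ✓
  x1=0, x2=1, x3=1: formula gives 1, H = 1 ✓
  x1=1, x2=0, x3=0: formula gives 1, H = 1 ✓
  x1=1, x2=0, x3=1: formula gives 0, but H = 1 ✗
Since they disagree at (1,0,1), the expression is not a correct formula for H.

No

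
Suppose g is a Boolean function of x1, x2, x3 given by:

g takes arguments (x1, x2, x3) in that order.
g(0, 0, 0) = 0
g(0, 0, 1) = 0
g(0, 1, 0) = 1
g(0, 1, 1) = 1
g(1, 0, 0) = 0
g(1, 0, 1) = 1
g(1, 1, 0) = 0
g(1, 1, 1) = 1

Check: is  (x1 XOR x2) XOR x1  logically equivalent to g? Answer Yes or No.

No

Test each input against both g and the formula:
  x1=0, x2=0, x3=0: formula gives 0, g = 0 ✓
  x1=0, x2=0, x3=1: formula gives 0, g = 0 ✓
  x1=0, x2=1, x3=0: formula gives 1, g = 1 ✓
  x1=0, x2=1, x3=1: formula gives 1, g = 1 ✓
  x1=1, x2=0, x3=0: formula gives 0, g = 0 ✓
  x1=1, x2=0, x3=1: formula gives 0, but g = 1 ✗
A single disagreement suffices: at (1,0,1) they differ, so the formula does not compute g.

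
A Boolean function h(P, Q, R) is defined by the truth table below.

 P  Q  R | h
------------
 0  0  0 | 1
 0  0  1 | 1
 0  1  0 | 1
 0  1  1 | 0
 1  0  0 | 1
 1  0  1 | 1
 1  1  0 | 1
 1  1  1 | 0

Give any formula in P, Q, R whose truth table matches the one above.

h(P, Q, R) = NOT (((NOT P AND Q) AND R) OR ((P AND Q) AND R))

h is 0 on only 2 rows — (0,1,1), (1,1,1). Writing each as a minterm (¬P·Q·R, P·Q·R) and OR-ing them characterizes exactly where h=0, so h is the negation of that disjunction.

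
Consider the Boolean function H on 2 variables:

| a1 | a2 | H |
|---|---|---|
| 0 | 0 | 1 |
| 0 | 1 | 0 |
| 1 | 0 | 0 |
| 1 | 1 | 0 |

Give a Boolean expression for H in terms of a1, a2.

The output is 1 only when every input is 0 — NOR of all inputs.

H(a1, a2) = (a1 + a2)'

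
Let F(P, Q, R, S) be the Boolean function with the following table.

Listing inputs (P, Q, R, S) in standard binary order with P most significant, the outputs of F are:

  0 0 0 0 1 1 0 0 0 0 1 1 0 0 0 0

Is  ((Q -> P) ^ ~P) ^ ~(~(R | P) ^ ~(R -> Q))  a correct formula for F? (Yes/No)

Yes

Evaluate ((Q -> P) ^ ~P) ^ ~(~(R | P) ^ ~(R -> Q)) on each row and compare to F:
  P=0, Q=0, R=0, S=0: formula gives 0, F = 0 ✓
  P=0, Q=0, R=0, S=1: formula gives 0, F = 0 ✓
  P=0, Q=0, R=1, S=0: formula gives 0, F = 0 ✓
  P=0, Q=0, R=1, S=1: formula gives 0, F = 0 ✓
  …and likewise for the remaining 12 rows.
Every row agrees, so the formula is equivalent.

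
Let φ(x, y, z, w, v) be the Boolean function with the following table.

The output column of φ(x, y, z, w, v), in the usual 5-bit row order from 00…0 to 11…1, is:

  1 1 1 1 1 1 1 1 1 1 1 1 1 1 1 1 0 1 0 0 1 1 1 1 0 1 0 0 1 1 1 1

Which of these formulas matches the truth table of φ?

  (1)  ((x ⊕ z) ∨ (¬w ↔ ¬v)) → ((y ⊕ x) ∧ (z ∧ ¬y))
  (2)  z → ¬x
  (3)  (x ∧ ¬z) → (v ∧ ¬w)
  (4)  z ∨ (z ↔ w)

3

(1): at (0,0,0,0,0) it gives 0, but φ = 1 — eliminated.
(2): at (1,0,0,0,0) it gives 1, but φ = 0 — eliminated.
(4): at (0,0,0,1,0) it gives 0, but φ = 1 — eliminated.
Only (3) survives; checking it on all 32 rows confirms it matches φ.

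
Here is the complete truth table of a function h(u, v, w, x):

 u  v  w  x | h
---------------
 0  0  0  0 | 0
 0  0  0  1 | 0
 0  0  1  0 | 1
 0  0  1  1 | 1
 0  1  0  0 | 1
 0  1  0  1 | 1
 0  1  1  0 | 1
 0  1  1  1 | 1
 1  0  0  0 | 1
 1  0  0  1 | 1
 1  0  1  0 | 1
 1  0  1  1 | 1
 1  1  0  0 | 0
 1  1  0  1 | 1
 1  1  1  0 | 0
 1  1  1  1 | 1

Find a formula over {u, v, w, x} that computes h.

h(u, v, w, x) = ((((((u' · v') · w') · x') + (((u' · v') · w') · x)) + (((u · v) · w') · x')) + (((u · v) · w) · x'))'

The 0-rows are (0,0,0,0), (0,0,0,1), (1,1,0,0), (1,1,1,0). Take each as a conjunction (¬u·¬v·¬w·¬x, ¬u·¬v·¬w·x, u·v·¬w·¬x, u·v·w·¬x), form their disjunction, and complement — that gives a formula that is 1 everywhere h is.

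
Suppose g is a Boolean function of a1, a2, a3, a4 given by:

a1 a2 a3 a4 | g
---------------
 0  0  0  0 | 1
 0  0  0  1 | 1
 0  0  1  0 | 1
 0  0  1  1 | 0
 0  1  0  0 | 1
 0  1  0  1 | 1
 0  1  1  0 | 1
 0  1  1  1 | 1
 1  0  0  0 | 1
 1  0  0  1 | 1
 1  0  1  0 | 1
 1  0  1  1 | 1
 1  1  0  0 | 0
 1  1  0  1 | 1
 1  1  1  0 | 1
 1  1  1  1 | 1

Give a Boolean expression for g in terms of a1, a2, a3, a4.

g is 0 on only 2 rows — (0,0,1,1), (1,1,0,0). Writing each as a minterm (¬a1·¬a2·a3·a4, a1·a2·¬a3·¬a4) and OR-ing them characterizes exactly where g=0, so g is the negation of that disjunction.

g(a1, a2, a3, a4) = NOT ((((NOT a1 AND NOT a2) AND a3) AND a4) OR (((a1 AND a2) AND NOT a3) AND NOT a4))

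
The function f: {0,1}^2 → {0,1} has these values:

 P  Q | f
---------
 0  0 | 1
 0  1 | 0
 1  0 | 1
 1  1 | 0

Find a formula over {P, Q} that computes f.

The 1-rows are (0,0), (1,0). Each contributes one minterm — ¬P·¬Q; P·¬Q — and their disjunction is a sum-of-products form of f.

f(P, Q) = (P' · Q') + (P · Q')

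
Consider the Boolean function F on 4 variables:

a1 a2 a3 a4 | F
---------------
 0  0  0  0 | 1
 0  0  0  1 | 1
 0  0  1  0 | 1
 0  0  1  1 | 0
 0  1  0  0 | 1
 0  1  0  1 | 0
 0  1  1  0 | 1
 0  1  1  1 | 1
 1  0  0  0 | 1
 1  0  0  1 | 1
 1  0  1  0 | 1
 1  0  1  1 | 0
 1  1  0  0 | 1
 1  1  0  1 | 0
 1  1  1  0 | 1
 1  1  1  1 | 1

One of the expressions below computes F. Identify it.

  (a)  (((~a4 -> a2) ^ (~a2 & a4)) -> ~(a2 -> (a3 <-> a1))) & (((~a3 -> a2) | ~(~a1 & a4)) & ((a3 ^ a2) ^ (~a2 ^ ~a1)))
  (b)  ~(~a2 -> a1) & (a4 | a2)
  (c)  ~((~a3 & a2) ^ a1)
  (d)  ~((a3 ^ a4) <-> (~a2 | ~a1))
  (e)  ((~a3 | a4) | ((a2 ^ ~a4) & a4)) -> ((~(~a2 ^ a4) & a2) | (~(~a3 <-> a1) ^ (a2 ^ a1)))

(a) fails at (0,0,0,0): the formula yields 0, F is 1.
(b) fails at (0,0,0,0): the formula yields 0, F is 1.
(c) fails at (0,0,1,1): the formula yields 1, F is 0.
(d) fails at (0,0,0,1): the formula yields 0, F is 1.
That leaves (e). Evaluating it on every row reproduces the table of F exactly.

e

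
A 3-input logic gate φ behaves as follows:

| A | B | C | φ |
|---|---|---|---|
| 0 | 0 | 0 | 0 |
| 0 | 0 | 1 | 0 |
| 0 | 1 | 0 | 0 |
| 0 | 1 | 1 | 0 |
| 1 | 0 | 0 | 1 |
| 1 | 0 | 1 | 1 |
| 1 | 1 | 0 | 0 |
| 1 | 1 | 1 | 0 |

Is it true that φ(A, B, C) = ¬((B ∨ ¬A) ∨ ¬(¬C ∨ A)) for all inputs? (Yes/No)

Yes

Check the formula against φ row by row:
  A=0, B=0, C=0: formula gives 0, φ = 0 ✓
  A=0, B=0, C=1: formula gives 0, φ = 0 ✓
  A=0, B=1, C=0: formula gives 0, φ = 0 ✓
  A=0, B=1, C=1: formula gives 0, φ = 0 ✓
  A=1, B=0, C=0: formula gives 1, φ = 1 ✓
  …and likewise for the remaining 3 rows.
All 8 rows match — the expression computes φ exactly.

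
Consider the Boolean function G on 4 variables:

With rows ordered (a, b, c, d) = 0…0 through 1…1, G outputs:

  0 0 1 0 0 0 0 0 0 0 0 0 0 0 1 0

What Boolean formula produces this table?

Collect the rows where G=1 — (0,0,1,0), (1,1,1,0) — and write one minterm per row: ¬a·¬b·c·¬d, a·b·c·¬d. Their union (logical OR) reproduces the table exactly.

G(a, b, c, d) = (((not a and not b) and c) and not d) or (((a and b) and c) and not d)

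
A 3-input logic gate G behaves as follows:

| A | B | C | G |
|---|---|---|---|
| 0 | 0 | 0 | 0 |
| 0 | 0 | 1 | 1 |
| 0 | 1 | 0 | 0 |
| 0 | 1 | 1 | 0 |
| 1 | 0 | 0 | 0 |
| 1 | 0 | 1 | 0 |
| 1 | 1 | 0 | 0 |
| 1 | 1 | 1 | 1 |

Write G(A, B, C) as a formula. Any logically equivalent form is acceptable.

Collect the rows where G=1 — (0,0,1), (1,1,1) — and write one minterm per row: ¬A·¬B·C, A·B·C. Their union (logical OR) reproduces the table exactly.

G(A, B, C) = ((not A and not B) and C) or ((A and B) and C)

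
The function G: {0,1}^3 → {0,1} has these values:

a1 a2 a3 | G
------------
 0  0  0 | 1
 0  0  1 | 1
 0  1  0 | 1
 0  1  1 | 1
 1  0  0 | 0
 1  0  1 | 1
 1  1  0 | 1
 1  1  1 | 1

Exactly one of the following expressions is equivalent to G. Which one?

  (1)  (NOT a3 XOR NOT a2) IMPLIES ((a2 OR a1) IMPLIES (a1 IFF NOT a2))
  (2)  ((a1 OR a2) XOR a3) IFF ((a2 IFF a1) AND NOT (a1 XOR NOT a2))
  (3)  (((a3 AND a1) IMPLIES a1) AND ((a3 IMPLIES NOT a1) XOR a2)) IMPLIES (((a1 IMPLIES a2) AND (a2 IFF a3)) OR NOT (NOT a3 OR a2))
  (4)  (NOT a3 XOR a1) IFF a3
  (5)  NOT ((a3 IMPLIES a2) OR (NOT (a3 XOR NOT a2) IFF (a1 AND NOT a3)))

(1) fails at (1,0,0): the formula yields 1, G is 0.
(2) fails at (0,0,1): the formula yields 0, G is 1.
(4) fails at (0,0,0): the formula yields 0, G is 1.
(5) fails at (0,0,0): the formula yields 0, G is 1.
Only (3) survives; checking it on all 8 rows confirms it matches G.

3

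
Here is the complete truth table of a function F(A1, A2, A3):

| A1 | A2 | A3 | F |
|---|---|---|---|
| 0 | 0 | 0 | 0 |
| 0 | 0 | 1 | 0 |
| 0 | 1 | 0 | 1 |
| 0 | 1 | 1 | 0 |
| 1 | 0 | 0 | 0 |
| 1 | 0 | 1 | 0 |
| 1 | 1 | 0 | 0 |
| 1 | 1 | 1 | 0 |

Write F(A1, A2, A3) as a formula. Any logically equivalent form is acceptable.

Only row (0,1,0) gives 1. That row's minterm ¬A1·A2·¬A3 is F directly.

F(A1, A2, A3) = (¬A1 ∧ A2) ∧ ¬A3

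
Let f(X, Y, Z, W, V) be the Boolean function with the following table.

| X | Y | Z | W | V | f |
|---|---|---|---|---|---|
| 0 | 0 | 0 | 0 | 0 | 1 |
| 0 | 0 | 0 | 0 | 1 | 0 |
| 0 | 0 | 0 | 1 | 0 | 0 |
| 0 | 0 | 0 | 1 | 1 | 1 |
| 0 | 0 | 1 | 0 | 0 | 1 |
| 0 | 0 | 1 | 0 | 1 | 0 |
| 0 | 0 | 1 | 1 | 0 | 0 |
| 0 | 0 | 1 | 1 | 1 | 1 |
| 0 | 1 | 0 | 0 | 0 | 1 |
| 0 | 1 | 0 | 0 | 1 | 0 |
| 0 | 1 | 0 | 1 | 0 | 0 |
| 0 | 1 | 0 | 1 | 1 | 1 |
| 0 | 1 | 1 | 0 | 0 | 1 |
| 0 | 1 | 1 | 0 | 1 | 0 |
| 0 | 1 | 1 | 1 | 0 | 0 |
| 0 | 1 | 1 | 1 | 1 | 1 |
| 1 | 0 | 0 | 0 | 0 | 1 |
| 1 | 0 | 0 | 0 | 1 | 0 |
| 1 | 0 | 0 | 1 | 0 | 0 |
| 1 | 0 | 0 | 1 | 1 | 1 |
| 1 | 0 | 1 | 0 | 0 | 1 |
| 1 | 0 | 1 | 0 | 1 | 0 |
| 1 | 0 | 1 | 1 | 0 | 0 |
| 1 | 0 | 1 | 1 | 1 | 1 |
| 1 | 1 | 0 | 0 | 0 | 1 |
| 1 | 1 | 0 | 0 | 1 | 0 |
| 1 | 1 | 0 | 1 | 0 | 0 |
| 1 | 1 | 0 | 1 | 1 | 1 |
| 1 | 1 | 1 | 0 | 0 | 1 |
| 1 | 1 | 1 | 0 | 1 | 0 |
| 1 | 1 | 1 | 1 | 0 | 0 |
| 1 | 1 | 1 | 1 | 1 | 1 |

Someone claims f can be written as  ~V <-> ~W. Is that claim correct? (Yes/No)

Yes

Test each input against both f and the formula:
  X=0, Y=0, Z=0, W=0, V=0: formula gives 1, f = 1 ✓
  X=0, Y=0, Z=0, W=0, V=1: formula gives 0, f = 0 ✓
  X=0, Y=0, Z=0, W=1, V=0: formula gives 0, f = 0 ✓
  X=0, Y=0, Z=0, W=1, V=1: formula gives 1, f = 1 ✓
  … (the remaining 28 rows also agree.)
Every row agrees, so the formula is equivalent.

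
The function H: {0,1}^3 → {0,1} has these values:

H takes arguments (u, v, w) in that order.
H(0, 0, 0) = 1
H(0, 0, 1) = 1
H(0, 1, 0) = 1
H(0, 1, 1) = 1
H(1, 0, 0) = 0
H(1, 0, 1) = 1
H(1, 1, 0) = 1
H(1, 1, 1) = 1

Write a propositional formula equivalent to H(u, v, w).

H is 0 on exactly one input, (1,0,0), whose minterm is u·¬v·¬w. So H is the negation of that single conjunction.

H(u, v, w) = ¬((u ∧ ¬v) ∧ ¬w)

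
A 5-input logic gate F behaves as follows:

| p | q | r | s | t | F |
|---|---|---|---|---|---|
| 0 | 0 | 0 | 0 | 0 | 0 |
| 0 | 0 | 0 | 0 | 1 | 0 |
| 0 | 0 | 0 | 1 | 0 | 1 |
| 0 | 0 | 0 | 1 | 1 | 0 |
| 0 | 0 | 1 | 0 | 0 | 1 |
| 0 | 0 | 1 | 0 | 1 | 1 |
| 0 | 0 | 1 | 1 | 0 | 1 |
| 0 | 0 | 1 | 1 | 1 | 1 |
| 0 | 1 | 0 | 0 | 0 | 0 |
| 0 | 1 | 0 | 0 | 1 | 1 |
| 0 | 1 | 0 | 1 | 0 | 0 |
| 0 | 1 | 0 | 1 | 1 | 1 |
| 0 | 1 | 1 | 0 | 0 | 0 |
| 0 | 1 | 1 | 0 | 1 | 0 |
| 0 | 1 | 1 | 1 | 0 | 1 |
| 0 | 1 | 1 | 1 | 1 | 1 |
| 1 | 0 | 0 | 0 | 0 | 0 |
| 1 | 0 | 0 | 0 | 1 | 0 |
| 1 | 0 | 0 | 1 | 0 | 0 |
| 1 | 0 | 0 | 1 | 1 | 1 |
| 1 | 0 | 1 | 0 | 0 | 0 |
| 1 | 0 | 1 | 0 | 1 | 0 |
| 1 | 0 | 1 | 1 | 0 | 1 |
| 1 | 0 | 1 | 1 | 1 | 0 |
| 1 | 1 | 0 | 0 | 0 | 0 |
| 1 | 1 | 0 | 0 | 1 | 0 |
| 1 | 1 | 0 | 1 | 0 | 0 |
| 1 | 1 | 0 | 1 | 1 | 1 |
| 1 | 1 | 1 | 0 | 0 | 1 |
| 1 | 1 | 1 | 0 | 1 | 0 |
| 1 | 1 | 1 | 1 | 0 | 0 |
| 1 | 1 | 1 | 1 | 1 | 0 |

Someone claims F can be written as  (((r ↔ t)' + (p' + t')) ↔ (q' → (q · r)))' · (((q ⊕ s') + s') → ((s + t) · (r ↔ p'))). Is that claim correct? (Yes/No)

No

Test each input against both F and the formula:
  p=0, q=0, r=0, s=0, t=0: formula gives 0, F = 0 ✓
  p=0, q=0, r=0, s=0, t=1: formula gives 0, F = 0 ✓
  p=0, q=0, r=0, s=1, t=0: formula gives 1, F = 1 ✓
  p=0, q=0, r=0, s=1, t=1: formula gives 1, but F = 0 ✗
A single disagreement suffices: at (0,0,0,1,1) they differ, so the formula does not compute F.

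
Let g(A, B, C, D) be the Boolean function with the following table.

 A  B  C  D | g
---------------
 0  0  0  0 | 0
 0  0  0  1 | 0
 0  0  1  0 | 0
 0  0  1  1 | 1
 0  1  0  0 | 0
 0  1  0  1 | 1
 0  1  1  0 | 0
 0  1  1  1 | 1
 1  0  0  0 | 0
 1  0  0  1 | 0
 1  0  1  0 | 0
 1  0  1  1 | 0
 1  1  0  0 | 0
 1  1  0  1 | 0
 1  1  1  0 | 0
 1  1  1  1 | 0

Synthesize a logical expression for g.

g=1 on 3 inputs: (0,0,1,1), (0,1,0,1), (0,1,1,1). Reading each as a conjunction of literals (¬A·¬B·C·D, ¬A·B·¬C·D, ¬A·B·C·D) and taking the OR gives the canonical DNF.

g(A, B, C, D) = ((((¬A ∧ ¬B) ∧ C) ∧ D) ∨ (((¬A ∧ B) ∧ ¬C) ∧ D)) ∨ (((¬A ∧ B) ∧ C) ∧ D)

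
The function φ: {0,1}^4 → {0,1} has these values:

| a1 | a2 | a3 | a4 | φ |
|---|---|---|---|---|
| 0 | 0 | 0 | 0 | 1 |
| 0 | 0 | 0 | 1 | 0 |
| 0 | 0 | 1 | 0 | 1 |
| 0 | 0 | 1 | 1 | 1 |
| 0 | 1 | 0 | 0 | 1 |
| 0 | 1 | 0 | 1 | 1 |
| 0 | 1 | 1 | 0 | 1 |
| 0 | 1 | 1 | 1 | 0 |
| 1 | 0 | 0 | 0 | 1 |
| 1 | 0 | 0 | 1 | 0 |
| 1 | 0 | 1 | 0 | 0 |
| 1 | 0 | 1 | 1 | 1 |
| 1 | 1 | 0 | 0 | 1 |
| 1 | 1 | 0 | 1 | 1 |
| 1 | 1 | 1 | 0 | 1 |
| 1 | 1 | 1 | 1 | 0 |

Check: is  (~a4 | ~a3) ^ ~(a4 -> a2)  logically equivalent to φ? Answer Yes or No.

No

Evaluate (~a4 | ~a3) ^ ~(a4 -> a2) on each row and compare to φ:
  a1=0, a2=0, a3=0, a4=0: formula gives 1, φ = 1 ✓
  a1=0, a2=0, a3=0, a4=1: formula gives 0, φ = 0 ✓
  a1=0, a2=0, a3=1, a4=0: formula gives 1, φ = 1 ✓
  a1=0, a2=0, a3=1, a4=1: formula gives 1, φ = 1 ✓
  …
  a1=1, a2=0, a3=1, a4=0: formula gives 1, but φ = 0 ✗
A single disagreement suffices: at (1,0,1,0) they differ, so the formula does not compute φ.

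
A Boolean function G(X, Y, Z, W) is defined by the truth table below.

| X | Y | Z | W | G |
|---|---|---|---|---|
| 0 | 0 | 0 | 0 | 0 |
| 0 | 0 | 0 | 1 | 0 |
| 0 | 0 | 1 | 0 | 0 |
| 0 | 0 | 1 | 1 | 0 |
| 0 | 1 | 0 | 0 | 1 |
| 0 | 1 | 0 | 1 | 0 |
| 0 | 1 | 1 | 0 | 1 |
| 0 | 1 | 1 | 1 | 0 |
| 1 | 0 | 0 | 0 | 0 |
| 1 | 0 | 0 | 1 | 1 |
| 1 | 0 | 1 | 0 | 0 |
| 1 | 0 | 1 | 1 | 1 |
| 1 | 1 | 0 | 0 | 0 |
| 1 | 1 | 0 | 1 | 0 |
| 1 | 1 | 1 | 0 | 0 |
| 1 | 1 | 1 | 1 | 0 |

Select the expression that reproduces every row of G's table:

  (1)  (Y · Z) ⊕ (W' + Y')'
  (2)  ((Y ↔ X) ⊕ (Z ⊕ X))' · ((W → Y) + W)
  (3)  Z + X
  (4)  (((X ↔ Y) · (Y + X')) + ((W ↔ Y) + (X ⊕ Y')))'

4

(1): at (0,1,0,0) it gives 0, but G = 1 — eliminated.
(2): at (0,0,1,0) it gives 1, but G = 0 — eliminated.
(3): at (0,0,1,0) it gives 1, but G = 0 — eliminated.
(4) is the remaining candidate, and it agrees with G on all 16 inputs.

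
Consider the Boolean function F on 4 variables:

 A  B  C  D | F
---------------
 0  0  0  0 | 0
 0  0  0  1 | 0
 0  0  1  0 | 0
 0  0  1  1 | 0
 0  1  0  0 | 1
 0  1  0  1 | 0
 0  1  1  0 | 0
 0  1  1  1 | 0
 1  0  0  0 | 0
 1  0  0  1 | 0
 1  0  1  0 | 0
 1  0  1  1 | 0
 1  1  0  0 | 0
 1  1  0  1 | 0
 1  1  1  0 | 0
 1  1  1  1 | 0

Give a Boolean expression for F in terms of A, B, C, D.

F(A, B, C, D) = ((A' · B) · C') · D'

F is 1 on exactly one input, (0,1,0,0), whose minterm is ¬A·B·¬C·¬D. So F is just that conjunction.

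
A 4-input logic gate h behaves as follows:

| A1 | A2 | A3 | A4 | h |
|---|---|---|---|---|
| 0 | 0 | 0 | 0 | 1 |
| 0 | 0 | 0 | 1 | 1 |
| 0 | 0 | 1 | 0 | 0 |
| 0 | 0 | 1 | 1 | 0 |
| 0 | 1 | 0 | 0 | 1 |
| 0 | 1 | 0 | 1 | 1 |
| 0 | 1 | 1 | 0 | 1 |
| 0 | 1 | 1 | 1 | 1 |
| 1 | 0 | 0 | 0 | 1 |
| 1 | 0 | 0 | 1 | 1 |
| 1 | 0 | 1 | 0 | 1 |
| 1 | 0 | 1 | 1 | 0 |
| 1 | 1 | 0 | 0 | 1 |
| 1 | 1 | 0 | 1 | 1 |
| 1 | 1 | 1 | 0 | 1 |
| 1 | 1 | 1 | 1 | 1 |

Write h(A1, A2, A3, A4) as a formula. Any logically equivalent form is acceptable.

h is 0 on only 3 rows — (0,0,1,0), (0,0,1,1), (1,0,1,1). Writing each as a minterm (¬A1·¬A2·A3·¬A4, ¬A1·¬A2·A3·A4, A1·¬A2·A3·A4) and OR-ing them characterizes exactly where h=0, so h is the negation of that disjunction.

h(A1, A2, A3, A4) = (((((A1' · A2') · A3) · A4') + (((A1' · A2') · A3) · A4)) + (((A1 · A2') · A3) · A4))'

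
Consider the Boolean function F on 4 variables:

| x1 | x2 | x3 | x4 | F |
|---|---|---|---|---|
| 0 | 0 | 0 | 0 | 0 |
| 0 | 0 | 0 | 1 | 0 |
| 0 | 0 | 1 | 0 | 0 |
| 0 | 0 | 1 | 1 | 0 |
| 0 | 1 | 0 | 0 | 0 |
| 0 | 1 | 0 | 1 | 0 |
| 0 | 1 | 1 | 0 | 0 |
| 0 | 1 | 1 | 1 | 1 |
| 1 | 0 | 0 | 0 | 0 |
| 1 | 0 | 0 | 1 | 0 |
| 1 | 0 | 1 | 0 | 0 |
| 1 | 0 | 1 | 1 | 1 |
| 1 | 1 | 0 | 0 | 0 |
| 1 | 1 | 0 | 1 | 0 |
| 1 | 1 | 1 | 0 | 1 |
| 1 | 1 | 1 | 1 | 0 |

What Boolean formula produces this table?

Collect the rows where F=1 — (0,1,1,1), (1,0,1,1), (1,1,1,0) — and write one minterm per row: ¬x1·x2·x3·x4, x1·¬x2·x3·x4, x1·x2·x3·¬x4. Their union (logical OR) reproduces the table exactly.

F(x1, x2, x3, x4) = ((((¬x1 ∧ x2) ∧ x3) ∧ x4) ∨ (((x1 ∧ ¬x2) ∧ x3) ∧ x4)) ∨ (((x1 ∧ x2) ∧ x3) ∧ ¬x4)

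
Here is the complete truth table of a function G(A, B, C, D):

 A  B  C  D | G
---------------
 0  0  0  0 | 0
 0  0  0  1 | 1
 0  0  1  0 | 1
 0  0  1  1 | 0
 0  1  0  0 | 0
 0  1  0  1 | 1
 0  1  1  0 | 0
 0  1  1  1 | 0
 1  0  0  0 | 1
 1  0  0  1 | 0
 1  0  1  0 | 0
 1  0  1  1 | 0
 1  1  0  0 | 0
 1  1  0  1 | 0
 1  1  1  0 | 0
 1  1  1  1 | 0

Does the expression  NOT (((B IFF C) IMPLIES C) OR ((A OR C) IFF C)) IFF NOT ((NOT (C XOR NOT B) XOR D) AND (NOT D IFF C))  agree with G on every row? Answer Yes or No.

Check the formula against G row by row:
  A=0, B=0, C=0, D=0: formula gives 0, G = 0 ✓
  A=0, B=0, C=0, D=1: formula gives 1, G = 1 ✓
  A=0, B=0, C=1, D=0: formula gives 1, G = 1 ✓
  A=0, B=0, C=1, D=1: formula gives 0, G = 0 ✓
  …
  A=0, B=1, C=0, D=1: formula gives 0, but G = 1 ✗
Since they disagree at (0,1,0,1), the expression is not a correct formula for G.

No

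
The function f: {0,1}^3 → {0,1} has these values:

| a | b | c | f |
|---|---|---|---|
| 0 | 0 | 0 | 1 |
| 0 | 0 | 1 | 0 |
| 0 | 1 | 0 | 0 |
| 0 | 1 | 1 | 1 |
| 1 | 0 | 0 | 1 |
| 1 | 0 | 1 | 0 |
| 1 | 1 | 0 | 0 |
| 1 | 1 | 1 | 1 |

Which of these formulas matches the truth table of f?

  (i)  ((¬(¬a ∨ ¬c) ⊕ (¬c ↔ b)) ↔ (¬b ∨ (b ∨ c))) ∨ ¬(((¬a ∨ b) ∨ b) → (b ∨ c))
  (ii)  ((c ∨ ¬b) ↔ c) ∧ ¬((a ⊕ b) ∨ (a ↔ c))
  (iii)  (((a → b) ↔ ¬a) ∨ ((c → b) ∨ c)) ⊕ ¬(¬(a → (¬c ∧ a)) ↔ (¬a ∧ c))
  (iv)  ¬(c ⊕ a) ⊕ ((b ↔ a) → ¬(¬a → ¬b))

iv

(i) fails at (0,0,1): the formula yields 1, f is 0.
(ii) fails at (0,0,0): the formula yields 0, f is 1.
(iii) fails at (0,1,0): the formula yields 1, f is 0.
(iv) is the remaining candidate, and it agrees with f on all 8 inputs.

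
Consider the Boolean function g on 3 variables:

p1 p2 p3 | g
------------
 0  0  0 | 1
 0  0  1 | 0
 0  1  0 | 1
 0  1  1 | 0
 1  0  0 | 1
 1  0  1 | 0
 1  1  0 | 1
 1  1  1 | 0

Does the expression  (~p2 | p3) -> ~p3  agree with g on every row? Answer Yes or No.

Yes

Test each input against both g and the formula:
  p1=0, p2=0, p3=0: formula gives 1, g = 1 ✓
  p1=0, p2=0, p3=1: formula gives 0, g = 0 ✓
  p1=0, p2=1, p3=0: formula gives 1, g = 1 ✓
  p1=0, p2=1, p3=1: formula gives 0, g = 0 ✓
  p1=1, p2=0, p3=0: formula gives 1, g = 1 ✓
  …and likewise for the remaining 3 rows.
No disagreement on any input; they are logically equivalent.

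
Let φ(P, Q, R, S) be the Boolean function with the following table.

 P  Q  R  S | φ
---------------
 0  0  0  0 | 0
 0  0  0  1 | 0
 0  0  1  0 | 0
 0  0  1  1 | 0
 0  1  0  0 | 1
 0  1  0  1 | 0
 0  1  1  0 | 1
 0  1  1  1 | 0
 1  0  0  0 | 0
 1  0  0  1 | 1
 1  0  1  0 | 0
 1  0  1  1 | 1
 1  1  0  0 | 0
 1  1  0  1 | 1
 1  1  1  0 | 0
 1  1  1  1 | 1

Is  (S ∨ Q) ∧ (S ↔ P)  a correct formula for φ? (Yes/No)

Yes

Check the formula against φ row by row:
  P=0, Q=0, R=0, S=0: formula gives 0, φ = 0 ✓
  P=0, Q=0, R=0, S=1: formula gives 0, φ = 0 ✓
  P=0, Q=0, R=1, S=0: formula gives 0, φ = 0 ✓
  P=0, Q=0, R=1, S=1: formula gives 0, φ = 0 ✓
  … (the remaining 12 rows also agree.)
No disagreement on any input; they are logically equivalent.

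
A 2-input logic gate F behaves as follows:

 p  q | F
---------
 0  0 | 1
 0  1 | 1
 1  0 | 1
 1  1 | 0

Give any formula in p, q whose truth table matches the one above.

F(p, q) = not (p and q)

The output is 0 only when every input is 1 — NAND of all inputs.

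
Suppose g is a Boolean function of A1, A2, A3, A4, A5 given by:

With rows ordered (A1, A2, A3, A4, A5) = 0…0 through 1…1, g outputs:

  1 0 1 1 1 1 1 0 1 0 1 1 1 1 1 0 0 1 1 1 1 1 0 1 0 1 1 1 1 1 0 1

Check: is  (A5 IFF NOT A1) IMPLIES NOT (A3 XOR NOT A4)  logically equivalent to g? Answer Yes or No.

Yes

Evaluate (A5 IFF NOT A1) IMPLIES NOT (A3 XOR NOT A4) on each row and compare to g:
  A1=0, A2=0, A3=0, A4=0, A5=0: formula gives 1, g = 1 ✓
  A1=0, A2=0, A3=0, A4=0, A5=1: formula gives 0, g = 0 ✓
  A1=0, A2=0, A3=0, A4=1, A5=0: formula gives 1, g = 1 ✓
  A1=0, A2=0, A3=0, A4=1, A5=1: formula gives 1, g = 1 ✓
  … (the remaining 28 rows also agree.)
All 32 rows match — the expression computes g exactly.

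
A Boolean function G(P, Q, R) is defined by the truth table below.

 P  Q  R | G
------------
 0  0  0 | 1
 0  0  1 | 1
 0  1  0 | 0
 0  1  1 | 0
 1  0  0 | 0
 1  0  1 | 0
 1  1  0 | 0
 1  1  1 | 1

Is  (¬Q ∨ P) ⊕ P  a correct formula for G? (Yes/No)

Evaluate (¬Q ∨ P) ⊕ P on each row and compare to G:
  P=0, Q=0, R=0: formula gives 1, G = 1 ✓
  P=0, Q=0, R=1: formula gives 1, G = 1 ✓
  P=0, Q=1, R=0: formula gives 0, G = 0 ✓
  P=0, Q=1, R=1: formula gives 0, G = 0 ✓
  P=1, Q=0, R=0: formula gives 0, G = 0 ✓
  …
  P=1, Q=1, R=1: formula gives 0, but G = 1 ✗
A single disagreement suffices: at (1,1,1) they differ, so the formula does not compute G.

No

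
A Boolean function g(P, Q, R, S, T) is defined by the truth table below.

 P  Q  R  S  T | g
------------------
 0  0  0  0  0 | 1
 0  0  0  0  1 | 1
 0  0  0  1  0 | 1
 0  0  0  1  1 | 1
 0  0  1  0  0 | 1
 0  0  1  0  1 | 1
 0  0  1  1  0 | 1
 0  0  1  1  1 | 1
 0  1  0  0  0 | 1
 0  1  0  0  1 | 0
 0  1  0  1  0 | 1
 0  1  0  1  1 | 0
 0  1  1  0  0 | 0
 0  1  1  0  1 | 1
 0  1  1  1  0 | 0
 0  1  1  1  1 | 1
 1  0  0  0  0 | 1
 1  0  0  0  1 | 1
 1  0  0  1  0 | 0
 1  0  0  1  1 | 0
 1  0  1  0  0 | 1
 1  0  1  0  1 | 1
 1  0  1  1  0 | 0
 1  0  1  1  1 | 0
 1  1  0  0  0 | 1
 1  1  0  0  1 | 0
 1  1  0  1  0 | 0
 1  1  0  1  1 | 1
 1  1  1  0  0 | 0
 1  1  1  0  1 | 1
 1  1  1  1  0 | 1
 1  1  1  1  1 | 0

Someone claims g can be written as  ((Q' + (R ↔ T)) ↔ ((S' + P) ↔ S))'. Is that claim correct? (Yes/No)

Yes

Test each input against both g and the formula:
  P=0, Q=0, R=0, S=0, T=0: formula gives 1, g = 1 ✓
  P=0, Q=0, R=0, S=0, T=1: formula gives 1, g = 1 ✓
  P=0, Q=0, R=0, S=1, T=0: formula gives 1, g = 1 ✓
  P=0, Q=0, R=0, S=1, T=1: formula gives 1, g = 1 ✓
  … (the remaining 28 rows also agree.)
No disagreement on any input; they are logically equivalent.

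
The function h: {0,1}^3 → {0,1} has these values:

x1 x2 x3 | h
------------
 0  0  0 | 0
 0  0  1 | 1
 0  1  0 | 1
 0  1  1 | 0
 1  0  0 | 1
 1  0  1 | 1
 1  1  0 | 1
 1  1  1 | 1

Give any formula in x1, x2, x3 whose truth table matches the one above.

h is 0 on only 2 rows — (0,0,0), (0,1,1). Writing each as a minterm (¬x1·¬x2·¬x3, ¬x1·x2·x3) and OR-ing them characterizes exactly where h=0, so h is the negation of that disjunction.

h(x1, x2, x3) = ~(((~x1 & ~x2) & ~x3) | ((~x1 & x2) & x3))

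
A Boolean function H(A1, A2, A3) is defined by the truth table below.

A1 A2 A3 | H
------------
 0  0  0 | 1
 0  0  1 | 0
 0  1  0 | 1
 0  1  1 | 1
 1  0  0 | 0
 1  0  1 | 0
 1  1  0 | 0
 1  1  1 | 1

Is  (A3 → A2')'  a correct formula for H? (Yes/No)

No

Test each input against both H and the formula:
  A1=0, A2=0, A3=0: formula gives 0, but H = 1 ✗
A single disagreement suffices: at (0,0,0) they differ, so the formula does not compute H.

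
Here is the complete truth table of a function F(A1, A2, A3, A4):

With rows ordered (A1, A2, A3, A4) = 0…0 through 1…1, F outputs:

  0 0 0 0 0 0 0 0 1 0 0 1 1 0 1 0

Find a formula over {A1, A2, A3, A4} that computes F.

The 1-rows are (1,0,0,0), (1,0,1,1), (1,1,0,0), (1,1,1,0). Each contributes one minterm — A1·¬A2·¬A3·¬A4; A1·¬A2·A3·A4; A1·A2·¬A3·¬A4; A1·A2·A3·¬A4 — and their disjunction is a sum-of-products form of F.

F(A1, A2, A3, A4) = (((((A1 · A2') · A3') · A4') + (((A1 · A2') · A3) · A4)) + (((A1 · A2) · A3') · A4')) + (((A1 · A2) · A3) · A4')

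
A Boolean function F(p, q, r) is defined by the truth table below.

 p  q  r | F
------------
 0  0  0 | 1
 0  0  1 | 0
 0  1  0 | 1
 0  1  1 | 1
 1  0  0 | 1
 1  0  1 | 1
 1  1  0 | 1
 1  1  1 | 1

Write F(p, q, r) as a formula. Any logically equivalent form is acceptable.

F(p, q, r) = ((p' · q') · r)'

F is 0 on exactly one input, (0,0,1), whose minterm is ¬p·¬q·r. So F is the negation of that single conjunction.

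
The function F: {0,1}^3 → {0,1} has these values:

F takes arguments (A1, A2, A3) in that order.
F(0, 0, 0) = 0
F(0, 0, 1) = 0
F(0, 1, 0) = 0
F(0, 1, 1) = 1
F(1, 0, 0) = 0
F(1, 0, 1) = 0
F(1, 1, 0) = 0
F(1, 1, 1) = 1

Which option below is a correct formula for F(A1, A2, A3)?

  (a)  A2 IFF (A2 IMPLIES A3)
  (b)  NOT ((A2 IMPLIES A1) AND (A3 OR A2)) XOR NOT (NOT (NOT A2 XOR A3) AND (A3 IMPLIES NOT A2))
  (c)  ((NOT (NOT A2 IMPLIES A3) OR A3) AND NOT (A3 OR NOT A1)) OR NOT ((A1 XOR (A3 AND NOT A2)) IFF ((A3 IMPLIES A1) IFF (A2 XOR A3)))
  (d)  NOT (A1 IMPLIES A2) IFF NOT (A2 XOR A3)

(b) disagrees with F on (0,1,0) (formula → 1, table → 0); rule it out.
(c) disagrees with F on (0,0,1) (formula → 1, table → 0); rule it out.
(d) disagrees with F on (0,0,1) (formula → 1, table → 0); rule it out.
That leaves (a). Evaluating it on every row reproduces the table of F exactly.

a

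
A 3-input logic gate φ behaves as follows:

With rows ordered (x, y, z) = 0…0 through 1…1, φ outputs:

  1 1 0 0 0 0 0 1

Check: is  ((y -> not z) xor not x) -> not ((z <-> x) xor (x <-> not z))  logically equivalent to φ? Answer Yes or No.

No

Test each input against both φ and the formula:
  x=0, y=0, z=0: formula gives 1, φ = 1 ✓
  x=0, y=0, z=1: formula gives 1, φ = 1 ✓
  x=0, y=1, z=0: formula gives 1, but φ = 0 ✗
Since they disagree at (0,1,0), the expression is not a correct formula for φ.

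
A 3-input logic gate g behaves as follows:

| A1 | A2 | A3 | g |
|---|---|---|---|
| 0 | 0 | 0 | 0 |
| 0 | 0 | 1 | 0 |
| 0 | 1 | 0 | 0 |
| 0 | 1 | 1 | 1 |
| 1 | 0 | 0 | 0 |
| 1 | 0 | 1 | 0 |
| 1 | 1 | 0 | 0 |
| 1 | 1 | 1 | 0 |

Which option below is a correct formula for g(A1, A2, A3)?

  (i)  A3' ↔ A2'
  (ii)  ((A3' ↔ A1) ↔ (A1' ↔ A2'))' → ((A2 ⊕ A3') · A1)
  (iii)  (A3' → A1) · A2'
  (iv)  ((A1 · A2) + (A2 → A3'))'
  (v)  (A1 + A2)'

iv

(i) disagrees with g on (0,0,0) (formula → 1, table → 0); rule it out.
(ii) disagrees with g on (0,0,1) (formula → 1, table → 0); rule it out.
(iii) disagrees with g on (0,0,1) (formula → 1, table → 0); rule it out.
(v) disagrees with g on (0,0,0) (formula → 1, table → 0); rule it out.
(iv) is the remaining candidate, and it agrees with g on all 8 inputs.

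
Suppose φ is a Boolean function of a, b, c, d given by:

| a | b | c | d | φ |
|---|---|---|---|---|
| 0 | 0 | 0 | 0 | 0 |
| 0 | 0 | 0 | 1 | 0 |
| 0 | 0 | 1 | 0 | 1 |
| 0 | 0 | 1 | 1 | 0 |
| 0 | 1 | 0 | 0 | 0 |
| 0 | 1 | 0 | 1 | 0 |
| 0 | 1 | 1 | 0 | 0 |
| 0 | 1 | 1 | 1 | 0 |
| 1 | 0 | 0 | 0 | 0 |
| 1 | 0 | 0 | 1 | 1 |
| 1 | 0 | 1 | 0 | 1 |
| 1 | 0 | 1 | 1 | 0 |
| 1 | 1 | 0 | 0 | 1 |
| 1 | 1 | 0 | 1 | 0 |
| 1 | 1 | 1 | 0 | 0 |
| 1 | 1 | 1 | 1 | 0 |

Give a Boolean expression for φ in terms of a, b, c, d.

φ(a, b, c, d) = (((((a' · b') · c) · d') + (((a · b') · c') · d)) + (((a · b') · c) · d')) + (((a · b) · c') · d')

Collect the rows where φ=1 — (0,0,1,0), (1,0,0,1), (1,0,1,0), (1,1,0,0) — and write one minterm per row: ¬a·¬b·c·¬d, a·¬b·¬c·d, a·¬b·c·¬d, a·b·¬c·¬d. Their union (logical OR) reproduces the table exactly.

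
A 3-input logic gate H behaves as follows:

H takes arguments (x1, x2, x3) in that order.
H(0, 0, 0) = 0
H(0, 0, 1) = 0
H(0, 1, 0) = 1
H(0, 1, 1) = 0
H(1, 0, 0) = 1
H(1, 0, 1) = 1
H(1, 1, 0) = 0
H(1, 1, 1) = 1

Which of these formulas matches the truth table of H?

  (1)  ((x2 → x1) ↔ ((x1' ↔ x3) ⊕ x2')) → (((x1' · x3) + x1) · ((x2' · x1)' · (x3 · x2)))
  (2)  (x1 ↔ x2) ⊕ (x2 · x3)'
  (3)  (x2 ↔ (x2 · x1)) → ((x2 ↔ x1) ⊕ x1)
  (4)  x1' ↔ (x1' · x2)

2

(1) fails at (0,0,1): the formula yields 1, H is 0.
(3) fails at (0,0,0): the formula yields 1, H is 0.
(4) fails at (0,1,1): the formula yields 1, H is 0.
That leaves (2). Evaluating it on every row reproduces the table of H exactly.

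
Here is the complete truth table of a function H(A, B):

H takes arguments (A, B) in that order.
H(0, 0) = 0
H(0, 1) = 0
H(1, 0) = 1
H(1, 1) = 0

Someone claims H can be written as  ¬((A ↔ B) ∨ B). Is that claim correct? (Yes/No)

Yes

Evaluate ¬((A ↔ B) ∨ B) on each row and compare to H:
  A=0, B=0: formula gives 0, H = 0 ✓
  A=0, B=1: formula gives 0, H = 0 ✓
  A=1, B=0: formula gives 1, H = 1 ✓
  A=1, B=1: formula gives 0, H = 0 ✓
No disagreement on any input; they are logically equivalent.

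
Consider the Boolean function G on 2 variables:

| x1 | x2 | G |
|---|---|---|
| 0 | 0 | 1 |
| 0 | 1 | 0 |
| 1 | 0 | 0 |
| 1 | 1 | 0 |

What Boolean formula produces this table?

G(x1, x2) = (x1 + x2)'

The output is 1 only when every input is 0 — NOR of all inputs.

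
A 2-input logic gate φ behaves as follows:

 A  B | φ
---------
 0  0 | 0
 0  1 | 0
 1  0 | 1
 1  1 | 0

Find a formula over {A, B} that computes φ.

φ(A, B) = A and not B

1 only at (1,0): A AND NOT B.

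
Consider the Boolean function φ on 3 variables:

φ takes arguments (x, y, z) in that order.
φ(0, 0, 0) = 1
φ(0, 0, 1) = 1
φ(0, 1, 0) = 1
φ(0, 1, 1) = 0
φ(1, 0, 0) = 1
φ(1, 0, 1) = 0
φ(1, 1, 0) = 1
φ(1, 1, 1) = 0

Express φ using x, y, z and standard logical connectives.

φ(x, y, z) = NOT ((((NOT x AND y) AND z) OR ((x AND NOT y) AND z)) OR ((x AND y) AND z))

φ is 0 on only 3 rows — (0,1,1), (1,0,1), (1,1,1). Writing each as a minterm (¬x·y·z, x·¬y·z, x·y·z) and OR-ing them characterizes exactly where φ=0, so φ is the negation of that disjunction.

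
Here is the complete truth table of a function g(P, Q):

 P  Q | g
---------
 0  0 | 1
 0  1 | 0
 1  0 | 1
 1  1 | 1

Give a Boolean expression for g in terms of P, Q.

g(P, Q) = Q → P

This is Q → P (false only at 0,1).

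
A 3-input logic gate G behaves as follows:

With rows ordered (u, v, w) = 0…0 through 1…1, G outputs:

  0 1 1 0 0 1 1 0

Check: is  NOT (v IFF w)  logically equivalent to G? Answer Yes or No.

Evaluate NOT (v IFF w) on each row and compare to G:
  u=0, v=0, w=0: formula gives 0, G = 0 ✓
  u=0, v=0, w=1: formula gives 1, G = 1 ✓
  u=0, v=1, w=0: formula gives 1, G = 1 ✓
  u=0, v=1, w=1: formula gives 0, G = 0 ✓
  u=1, v=0, w=0: formula gives 0, G = 0 ✓
  …and likewise for the remaining 3 rows.
Every row agrees, so the formula is equivalent.

Yes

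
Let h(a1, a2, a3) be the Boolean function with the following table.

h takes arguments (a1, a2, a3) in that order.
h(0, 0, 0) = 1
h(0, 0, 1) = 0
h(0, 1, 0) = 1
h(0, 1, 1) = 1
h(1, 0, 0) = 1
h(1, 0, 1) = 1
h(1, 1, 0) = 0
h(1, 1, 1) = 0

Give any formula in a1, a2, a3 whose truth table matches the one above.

h(a1, a2, a3) = not ((((not a1 and not a2) and a3) or ((a1 and a2) and not a3)) or ((a1 and a2) and a3))

h is 0 on only 3 rows — (0,0,1), (1,1,0), (1,1,1). Writing each as a minterm (¬a1·¬a2·a3, a1·a2·¬a3, a1·a2·a3) and OR-ing them characterizes exactly where h=0, so h is the negation of that disjunction.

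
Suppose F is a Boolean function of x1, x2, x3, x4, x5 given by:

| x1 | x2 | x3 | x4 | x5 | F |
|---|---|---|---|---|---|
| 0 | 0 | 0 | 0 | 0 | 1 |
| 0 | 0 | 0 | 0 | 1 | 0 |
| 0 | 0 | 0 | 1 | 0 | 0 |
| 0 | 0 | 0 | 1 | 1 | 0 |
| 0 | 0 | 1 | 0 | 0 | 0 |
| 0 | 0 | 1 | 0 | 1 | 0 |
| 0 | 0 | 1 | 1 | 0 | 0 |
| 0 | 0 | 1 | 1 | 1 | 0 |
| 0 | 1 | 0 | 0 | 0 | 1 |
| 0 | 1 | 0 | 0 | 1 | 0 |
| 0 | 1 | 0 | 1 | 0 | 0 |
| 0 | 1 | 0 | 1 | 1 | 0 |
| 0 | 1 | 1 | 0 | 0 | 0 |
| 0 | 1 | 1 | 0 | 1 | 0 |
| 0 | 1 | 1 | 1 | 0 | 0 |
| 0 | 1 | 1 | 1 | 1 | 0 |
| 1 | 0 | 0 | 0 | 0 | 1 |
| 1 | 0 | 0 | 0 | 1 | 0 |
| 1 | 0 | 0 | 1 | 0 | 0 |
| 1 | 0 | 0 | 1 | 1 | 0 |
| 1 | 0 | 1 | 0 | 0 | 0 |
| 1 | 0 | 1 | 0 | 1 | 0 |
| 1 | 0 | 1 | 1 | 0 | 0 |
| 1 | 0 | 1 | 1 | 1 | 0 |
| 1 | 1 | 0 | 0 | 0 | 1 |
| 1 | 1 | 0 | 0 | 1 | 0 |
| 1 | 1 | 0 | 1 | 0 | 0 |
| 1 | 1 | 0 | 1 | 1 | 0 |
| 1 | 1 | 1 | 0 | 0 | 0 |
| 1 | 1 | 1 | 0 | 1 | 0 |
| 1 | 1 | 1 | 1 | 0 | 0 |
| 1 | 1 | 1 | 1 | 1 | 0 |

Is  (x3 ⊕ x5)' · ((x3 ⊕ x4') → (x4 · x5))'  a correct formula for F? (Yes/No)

Yes

Evaluate (x3 ⊕ x5)' · ((x3 ⊕ x4') → (x4 · x5))' on each row and compare to F:
  x1=0, x2=0, x3=0, x4=0, x5=0: formula gives 1, F = 1 ✓
  x1=0, x2=0, x3=0, x4=0, x5=1: formula gives 0, F = 0 ✓
  x1=0, x2=0, x3=0, x4=1, x5=0: formula gives 0, F = 0 ✓
  x1=0, x2=0, x3=0, x4=1, x5=1: formula gives 0, F = 0 ✓
  … (the remaining 28 rows also agree.)
No disagreement on any input; they are logically equivalent.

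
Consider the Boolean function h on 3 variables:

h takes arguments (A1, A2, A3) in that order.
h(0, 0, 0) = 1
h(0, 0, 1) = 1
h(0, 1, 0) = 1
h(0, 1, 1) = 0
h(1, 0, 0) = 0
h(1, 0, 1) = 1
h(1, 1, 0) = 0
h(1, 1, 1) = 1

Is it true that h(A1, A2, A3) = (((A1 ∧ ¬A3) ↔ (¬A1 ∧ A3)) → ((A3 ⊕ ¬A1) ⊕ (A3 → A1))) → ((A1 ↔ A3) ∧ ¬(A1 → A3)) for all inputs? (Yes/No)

Check the formula against h row by row:
  A1=0, A2=0, A3=0: formula gives 1, h = 1 ✓
  A1=0, A2=0, A3=1: formula gives 0, but h = 1 ✗
Since they disagree at (0,0,1), the expression is not a correct formula for h.

No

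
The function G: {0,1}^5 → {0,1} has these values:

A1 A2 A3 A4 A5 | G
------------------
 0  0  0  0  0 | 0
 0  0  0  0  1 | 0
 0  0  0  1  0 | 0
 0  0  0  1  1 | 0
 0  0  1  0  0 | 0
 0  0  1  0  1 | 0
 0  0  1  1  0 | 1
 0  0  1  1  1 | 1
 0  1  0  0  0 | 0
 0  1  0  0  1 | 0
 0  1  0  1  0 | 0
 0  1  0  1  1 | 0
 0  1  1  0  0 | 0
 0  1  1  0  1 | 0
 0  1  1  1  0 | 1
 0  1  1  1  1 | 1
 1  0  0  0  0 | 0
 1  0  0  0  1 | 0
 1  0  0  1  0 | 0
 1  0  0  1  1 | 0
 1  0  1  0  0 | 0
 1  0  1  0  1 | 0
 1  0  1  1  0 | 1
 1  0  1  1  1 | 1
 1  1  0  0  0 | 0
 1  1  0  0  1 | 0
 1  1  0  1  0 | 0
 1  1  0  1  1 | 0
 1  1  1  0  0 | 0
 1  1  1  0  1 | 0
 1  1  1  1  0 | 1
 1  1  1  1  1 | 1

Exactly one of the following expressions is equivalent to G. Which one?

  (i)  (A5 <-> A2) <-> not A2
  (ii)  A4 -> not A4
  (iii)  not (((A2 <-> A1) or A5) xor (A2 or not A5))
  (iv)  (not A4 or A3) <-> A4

(i): at (0,0,0,0,0) it gives 1, but G = 0 — eliminated.
(ii): at (0,0,0,0,0) it gives 1, but G = 0 — eliminated.
(iii): at (0,0,0,0,0) it gives 1, but G = 0 — eliminated.
Only (iv) survives; checking it on all 32 rows confirms it matches G.

iv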